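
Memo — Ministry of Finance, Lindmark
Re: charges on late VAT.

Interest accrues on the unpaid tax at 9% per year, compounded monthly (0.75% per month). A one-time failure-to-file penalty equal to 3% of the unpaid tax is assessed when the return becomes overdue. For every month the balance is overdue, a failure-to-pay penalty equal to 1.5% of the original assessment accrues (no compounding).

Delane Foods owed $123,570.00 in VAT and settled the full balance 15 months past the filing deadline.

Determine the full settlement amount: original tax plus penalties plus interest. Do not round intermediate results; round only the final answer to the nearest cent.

$169,736.07

Failure-to-file penalty: 3% × $123,570.00 = $3,707.10
Failure-to-pay penalty = 1.5% × $123,570.00 × 15 mo = $27,803.25
Interest: $123,570.00 × ((1 + 0.0075)^15 − 1) = $123,570.00 × 0.1186026… = $14,655.7226…
Total = $123,570.00 + $31,510.3500 + $14,655.7226… = $169,736.07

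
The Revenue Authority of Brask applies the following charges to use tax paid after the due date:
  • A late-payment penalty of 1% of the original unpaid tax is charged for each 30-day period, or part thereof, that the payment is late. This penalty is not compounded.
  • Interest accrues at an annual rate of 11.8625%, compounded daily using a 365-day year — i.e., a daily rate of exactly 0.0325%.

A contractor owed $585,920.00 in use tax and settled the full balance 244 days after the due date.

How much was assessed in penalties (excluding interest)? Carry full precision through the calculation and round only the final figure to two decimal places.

$52,732.80

Penalty periods: ⌈244/30⌉ = 9; penalty = 9 × 1% × $585,920.00 = $52,732.80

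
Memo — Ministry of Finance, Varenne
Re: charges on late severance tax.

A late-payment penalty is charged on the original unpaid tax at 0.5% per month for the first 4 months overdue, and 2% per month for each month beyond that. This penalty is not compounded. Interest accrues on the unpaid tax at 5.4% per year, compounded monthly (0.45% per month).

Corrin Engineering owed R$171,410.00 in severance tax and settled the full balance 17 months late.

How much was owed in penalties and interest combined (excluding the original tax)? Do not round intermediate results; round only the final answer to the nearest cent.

R$61,590.52

Penalty, months 1–4: 4 × 0.5% × R$171,410.00 = R$3,428.20
Penalty, months 5–17: 13 × 2% × R$171,410.00 = R$44,566.60
Interest: R$171,410.00 × ((1 + 0.0045)^17 − 1) = R$171,410.00 × 0.0793170… = R$13,595.7188…
Penalties + interest = R$47,994.8000 + R$13,595.7188… = R$61,590.52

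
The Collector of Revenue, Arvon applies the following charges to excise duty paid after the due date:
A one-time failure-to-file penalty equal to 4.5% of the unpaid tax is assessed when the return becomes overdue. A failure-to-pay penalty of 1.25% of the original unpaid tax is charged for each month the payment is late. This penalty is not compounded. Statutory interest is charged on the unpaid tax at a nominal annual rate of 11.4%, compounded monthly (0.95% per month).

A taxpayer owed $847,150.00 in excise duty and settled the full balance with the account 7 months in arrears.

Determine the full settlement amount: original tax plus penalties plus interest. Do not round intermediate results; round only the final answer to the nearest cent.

Failure-to-file penalty: 4.5% × $847,150.00 = $38,121.75
Failure-to-pay penalty = 1.25% × $847,150.00 × 7 mo = $74,125.63…
Interest: $847,150.00 × ((1 + 0.0095)^7 − 1) = $847,150.00 × 0.0684255… = $57,966.7003…
Total = $847,150.00 + $112,247.3750 + $57,966.7003… = $1,017,364.08

$1,017,364.08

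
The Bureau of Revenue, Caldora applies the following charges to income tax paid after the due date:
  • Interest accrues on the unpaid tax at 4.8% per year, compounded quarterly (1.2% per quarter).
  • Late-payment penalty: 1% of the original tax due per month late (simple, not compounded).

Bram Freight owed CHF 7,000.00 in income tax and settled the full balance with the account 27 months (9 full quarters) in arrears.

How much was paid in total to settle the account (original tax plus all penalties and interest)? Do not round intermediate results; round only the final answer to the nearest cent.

Late-payment penalty: 27 × 1% × CHF 7,000.00 = CHF 1,890.00
Interest: CHF 7,000.00 × ((1 + 0.012)^9 − 1) = CHF 7,000.00 × 0.1133318… = CHF 793.3226…
Total = CHF 7,000.00 + CHF 1,890.0000 + CHF 793.3226… = CHF 9,683.32

CHF 9,683.32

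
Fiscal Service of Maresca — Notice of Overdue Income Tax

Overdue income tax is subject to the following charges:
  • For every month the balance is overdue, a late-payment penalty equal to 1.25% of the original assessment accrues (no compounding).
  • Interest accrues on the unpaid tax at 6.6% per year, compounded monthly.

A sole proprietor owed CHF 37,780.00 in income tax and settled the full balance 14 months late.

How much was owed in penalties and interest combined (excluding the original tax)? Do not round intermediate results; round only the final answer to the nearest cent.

CHF 9,626.88

Late-payment penalty = 1.25% × CHF 37,780.00 × 14 mo = CHF 6,611.50
Interest (6.6%/yr ÷ 12 = 0.55%/month): CHF 37,780.00 × ((1 + 0.0055)^14 − 1) = CHF 3,015.3819…
Penalties + interest = CHF 6,611.5000 + CHF 3,015.3819… = CHF 9,626.88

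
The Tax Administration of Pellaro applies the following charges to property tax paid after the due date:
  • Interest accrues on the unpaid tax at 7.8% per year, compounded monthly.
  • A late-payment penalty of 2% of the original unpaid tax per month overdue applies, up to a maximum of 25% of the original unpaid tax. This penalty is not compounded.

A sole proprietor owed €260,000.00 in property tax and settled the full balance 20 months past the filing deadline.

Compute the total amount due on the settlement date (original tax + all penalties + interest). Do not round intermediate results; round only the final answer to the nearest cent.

€360,970.85

Penalty (uncapped): 20 × 2% × €260,000.00 = €104,000.00; cap = 25% × €260,000.00 = €65,000.00 → penalty = €65,000.00
Interest (7.8%/yr ÷ 12 = 0.65%/month): €260,000.00 × ((1 + 0.0065)^20 − 1) = €35,970.8450…
Total = €260,000.00 + €65,000.0000 + €35,970.8450… = €360,970.85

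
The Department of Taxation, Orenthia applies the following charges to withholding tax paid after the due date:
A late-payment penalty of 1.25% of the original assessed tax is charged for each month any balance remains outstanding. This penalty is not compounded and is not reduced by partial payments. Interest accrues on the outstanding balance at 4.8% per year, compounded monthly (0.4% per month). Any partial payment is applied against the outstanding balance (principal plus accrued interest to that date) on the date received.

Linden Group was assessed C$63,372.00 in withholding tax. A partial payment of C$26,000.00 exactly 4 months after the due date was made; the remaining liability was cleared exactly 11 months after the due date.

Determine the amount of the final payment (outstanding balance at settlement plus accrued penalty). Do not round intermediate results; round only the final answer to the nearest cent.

C$48,193.67

Balance at month 4: C$63,372.0000 × (1 + 0.004)^4 = C$64,392.0520…
After C$26,000.00 payment: C$64,392.0520… − C$26,000.00 = C$38,392.0520…
Balance at month 11: C$38,392.0520… × (1 + 0.004)^7 = C$39,480.0155…
Penalty: 11 × 1.25% × C$63,372.00 = C$8,713.65
Final settlement = outstanding balance + penalty = C$39,480.0155… + C$8,713.65 = C$48,193.67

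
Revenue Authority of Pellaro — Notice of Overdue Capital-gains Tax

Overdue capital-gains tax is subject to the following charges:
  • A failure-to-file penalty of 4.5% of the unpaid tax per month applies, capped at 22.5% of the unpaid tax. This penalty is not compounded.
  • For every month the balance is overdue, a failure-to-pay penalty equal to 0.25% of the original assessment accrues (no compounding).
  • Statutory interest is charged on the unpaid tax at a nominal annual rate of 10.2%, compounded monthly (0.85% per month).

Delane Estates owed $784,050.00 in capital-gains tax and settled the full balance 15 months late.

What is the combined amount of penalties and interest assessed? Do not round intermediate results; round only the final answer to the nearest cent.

Failure-to-file: 15 × 4.5% × $784,050.00 = $529,233.75, capped at 22.5% × $784,050.00 = $176,411.25
Failure-to-pay penalty: 15 × 0.25% × $784,050.00 = $29,401.88…
Interest: $784,050.00 × ((1 + 0.0085)^15 − 1) = $784,050.00 × 0.1353729… = $106,139.1516…
Penalties + interest = $205,813.1250 + $106,139.1516… = $311,952.28

$311,952.28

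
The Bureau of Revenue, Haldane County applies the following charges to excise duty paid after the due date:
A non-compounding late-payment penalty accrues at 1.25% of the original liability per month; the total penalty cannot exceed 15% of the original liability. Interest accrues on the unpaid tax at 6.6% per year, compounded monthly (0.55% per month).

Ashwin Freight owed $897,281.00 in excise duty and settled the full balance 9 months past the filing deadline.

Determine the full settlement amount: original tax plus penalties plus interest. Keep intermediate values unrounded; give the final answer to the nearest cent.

$1,043,630.30

Penalty: 9 × 1.25% × $897,281.00 = $100,944.11… (below the 15% cap of $134,592.15)
Interest: $897,281.00 × ((1 + 0.0055)^9 − 1) = $897,281.00 × 0.0506031… = $45,405.1925…
Total = $897,281.00 + $100,944.1125 + $45,405.1925… = $1,043,630.30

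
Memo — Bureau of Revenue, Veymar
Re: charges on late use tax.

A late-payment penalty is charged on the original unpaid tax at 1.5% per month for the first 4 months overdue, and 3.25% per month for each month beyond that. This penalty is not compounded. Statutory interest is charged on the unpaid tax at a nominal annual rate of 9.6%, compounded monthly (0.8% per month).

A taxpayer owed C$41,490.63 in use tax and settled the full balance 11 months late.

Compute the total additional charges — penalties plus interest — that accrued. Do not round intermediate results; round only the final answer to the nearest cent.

C$15,729.34

Penalty, months 1–4: 4 × 1.5% × C$41,490.63 = C$2,489.44…
Penalty, months 5–11: 7 × 3.25% × C$41,490.63 = C$9,439.12…
Interest: C$41,490.63 × ((1 + 0.008)^11 − 1) = C$41,490.63 × 0.0916058… = C$3,800.7843…
Penalties + interest = C$11,928.5561… + C$3,800.7843… = C$15,729.34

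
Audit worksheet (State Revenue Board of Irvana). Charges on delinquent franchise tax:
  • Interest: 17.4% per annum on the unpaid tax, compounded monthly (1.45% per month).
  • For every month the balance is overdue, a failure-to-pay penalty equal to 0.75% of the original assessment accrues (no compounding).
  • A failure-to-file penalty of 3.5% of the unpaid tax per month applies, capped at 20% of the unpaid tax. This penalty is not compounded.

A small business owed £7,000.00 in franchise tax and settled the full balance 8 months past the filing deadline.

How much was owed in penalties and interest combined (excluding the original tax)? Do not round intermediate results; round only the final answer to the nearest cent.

£2,674.43

Failure-to-file: 8 × 3.5% × £7,000.00 = £1,960.00, capped at 20% × £7,000.00 = £1,400.00
Failure-to-pay penalty = 0.75% × £7,000.00 × 8 mo = £420.00
Interest: £7,000.00 × ((1 + 0.0145)^8 − 1) = £7,000.00 × 0.1220609… = £854.4260…
Penalties + interest = £1,820.0000 + £854.4260… = £2,674.43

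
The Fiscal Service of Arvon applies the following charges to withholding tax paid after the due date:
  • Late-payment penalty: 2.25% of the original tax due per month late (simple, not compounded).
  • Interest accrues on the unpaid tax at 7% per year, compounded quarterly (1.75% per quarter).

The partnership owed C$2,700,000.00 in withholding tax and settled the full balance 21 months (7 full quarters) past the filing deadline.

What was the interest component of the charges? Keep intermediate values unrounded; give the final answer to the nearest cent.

C$348,629.79

Interest: C$2,700,000.00 × ((1 + 0.0175)^7 − 1) = C$2,700,000.00 × 0.1291221… = C$348,629.7926…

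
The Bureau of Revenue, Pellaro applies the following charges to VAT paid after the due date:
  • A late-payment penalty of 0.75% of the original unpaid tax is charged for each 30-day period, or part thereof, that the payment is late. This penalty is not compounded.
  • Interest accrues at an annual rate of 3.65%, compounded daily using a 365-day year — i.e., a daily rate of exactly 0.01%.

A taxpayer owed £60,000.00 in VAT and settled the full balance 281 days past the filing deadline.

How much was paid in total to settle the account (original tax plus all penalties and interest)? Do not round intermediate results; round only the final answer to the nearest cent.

£66,209.83

Penalty periods: ⌈281/30⌉ = 10; penalty = 10 × 0.75% × £60,000.00 = £4,500.00
Interest: £60,000.00 × ((1 + 0.0001)^281 − 1) = £60,000.00 × 0.02849708… = £1,709.8251…
Total = £60,000.00 + £4,500.0000 + £1,709.8251… = £66,209.83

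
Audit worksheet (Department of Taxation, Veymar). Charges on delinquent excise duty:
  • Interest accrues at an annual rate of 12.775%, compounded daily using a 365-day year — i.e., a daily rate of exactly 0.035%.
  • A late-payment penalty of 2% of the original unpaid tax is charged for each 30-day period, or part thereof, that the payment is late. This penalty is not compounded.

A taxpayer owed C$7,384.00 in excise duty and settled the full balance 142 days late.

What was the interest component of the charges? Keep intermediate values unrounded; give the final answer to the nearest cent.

C$376.19

Interest: C$7,384.00 × ((1 + 0.00035)^142 − 1) = C$7,384.00 × 0.05094662… = C$376.1899…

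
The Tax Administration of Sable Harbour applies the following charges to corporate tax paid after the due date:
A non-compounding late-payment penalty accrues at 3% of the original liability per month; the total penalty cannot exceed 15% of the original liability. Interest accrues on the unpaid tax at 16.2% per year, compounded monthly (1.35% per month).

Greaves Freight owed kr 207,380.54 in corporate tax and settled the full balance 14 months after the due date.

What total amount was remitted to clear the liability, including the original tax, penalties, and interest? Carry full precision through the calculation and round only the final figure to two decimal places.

Penalty (uncapped): 14 × 3% × kr 207,380.54 = kr 87,099.83…; cap = 15% × kr 207,380.54 = kr 31,107.08… → penalty = kr 31,107.08…
Interest: kr 207,380.54 × ((1 + 0.0135)^14 − 1) = kr 207,380.54 × 0.2065145… = kr 42,827.0866…
Total = kr 207,380.54 + kr 31,107.0810 + kr 42,827.0866… = kr 281,314.71

kr 281,314.71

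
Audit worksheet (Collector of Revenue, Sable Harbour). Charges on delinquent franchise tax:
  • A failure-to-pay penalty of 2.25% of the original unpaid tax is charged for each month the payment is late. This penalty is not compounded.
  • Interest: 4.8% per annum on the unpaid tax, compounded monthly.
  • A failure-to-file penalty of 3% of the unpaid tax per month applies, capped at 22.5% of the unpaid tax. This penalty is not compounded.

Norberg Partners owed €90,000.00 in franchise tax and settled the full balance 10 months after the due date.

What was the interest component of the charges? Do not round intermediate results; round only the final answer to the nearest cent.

Interest (4.8%/yr ÷ 12 = 0.4%/month): €90,000.00 × ((1 + 0.004)^10 − 1) = €3,665.4961…

€3,665.50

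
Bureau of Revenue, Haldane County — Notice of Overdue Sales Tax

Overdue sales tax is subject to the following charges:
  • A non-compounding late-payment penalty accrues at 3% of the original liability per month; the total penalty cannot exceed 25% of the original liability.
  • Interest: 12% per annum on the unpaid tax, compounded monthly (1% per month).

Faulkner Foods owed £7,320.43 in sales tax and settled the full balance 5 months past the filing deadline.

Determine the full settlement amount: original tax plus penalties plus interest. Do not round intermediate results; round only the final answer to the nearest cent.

£8,791.91

Penalty: 5 × 3% × £7,320.43 = £1,098.06… (below the 25% cap of £1,830.11…)
Interest: £7,320.43 × ((1 + 0.01)^5 − 1) = £7,320.43 × 0.0510101… = £373.4155…
Total = £7,320.43 + £1,098.0645 + £373.4155… = £8,791.91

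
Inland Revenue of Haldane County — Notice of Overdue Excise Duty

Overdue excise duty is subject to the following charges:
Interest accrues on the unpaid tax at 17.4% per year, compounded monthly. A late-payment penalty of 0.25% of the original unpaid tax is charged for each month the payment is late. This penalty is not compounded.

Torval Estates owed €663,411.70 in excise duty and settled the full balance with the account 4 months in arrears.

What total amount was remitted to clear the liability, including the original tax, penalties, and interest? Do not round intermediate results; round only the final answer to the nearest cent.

Late-payment penalty: 4 × 0.25% × €663,411.70 = €6,634.12…
Interest (17.4%/yr ÷ 12 = 1.45%/month): €663,411.70 × ((1 + 0.0145)^4 − 1) = €39,322.8918…
Total = €663,411.70 + €6,634.1170 + €39,322.8918… = €709,368.71

€709,368.71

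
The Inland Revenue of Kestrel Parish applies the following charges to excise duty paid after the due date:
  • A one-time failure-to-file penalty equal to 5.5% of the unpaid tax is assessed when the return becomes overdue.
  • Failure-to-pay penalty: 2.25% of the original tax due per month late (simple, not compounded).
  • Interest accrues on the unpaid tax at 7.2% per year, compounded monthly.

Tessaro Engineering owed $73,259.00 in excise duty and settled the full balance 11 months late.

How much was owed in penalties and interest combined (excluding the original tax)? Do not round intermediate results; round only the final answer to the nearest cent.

Failure-to-file penalty: 5.5% × $73,259.00 = $4,029.25…
Failure-to-pay penalty = 2.25% × $73,259.00 × 11 mo = $18,131.60…
Interest (7.2%/yr ÷ 12 = 0.6%/month): $73,259.00 × ((1 + 0.006)^11 − 1) = $4,982.7894…
Penalties + interest = $22,160.8475 + $4,982.7894… = $27,143.64

$27,143.64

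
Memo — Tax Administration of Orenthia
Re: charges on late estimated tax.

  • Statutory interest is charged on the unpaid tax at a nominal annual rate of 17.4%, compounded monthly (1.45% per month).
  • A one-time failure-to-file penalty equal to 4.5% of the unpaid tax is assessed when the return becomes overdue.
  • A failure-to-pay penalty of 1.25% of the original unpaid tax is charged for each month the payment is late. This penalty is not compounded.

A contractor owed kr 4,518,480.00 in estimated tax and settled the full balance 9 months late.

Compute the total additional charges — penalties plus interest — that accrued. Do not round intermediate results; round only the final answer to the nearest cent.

Failure-to-file penalty: 4.5% × kr 4,518,480.00 = kr 203,331.60
Failure-to-pay penalty: 9 × 1.25% × kr 4,518,480.00 = kr 508,329.00
Interest: kr 4,518,480.00 × ((1 + 0.0145)^9 − 1) = kr 4,518,480.00 × 0.1383307… = kr 625,044.6635…
Penalties + interest = kr 711,660.6000 + kr 625,044.6635… = kr 1,336,705.26

kr 1,336,705.26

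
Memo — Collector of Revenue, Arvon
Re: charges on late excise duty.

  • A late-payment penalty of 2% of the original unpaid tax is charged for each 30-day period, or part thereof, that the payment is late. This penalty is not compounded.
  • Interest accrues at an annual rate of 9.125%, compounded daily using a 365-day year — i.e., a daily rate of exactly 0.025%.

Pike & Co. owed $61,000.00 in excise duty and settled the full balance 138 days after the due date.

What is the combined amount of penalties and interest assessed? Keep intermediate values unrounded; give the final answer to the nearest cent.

$8,240.95

Penalty periods: ⌈138/30⌉ = 5; penalty = 5 × 2% × $61,000.00 = $6,100.00
Interest: $61,000.00 × ((1 + 0.00025)^138 − 1) = $61,000.00 × 0.03509757… = $2,140.9515…
Penalties + interest = $6,100.0000 + $2,140.9515… = $8,240.95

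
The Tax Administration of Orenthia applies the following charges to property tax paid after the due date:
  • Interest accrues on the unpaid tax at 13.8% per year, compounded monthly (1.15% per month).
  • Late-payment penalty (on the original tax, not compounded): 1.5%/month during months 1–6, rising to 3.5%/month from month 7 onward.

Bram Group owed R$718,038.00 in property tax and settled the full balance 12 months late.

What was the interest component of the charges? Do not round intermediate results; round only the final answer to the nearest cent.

R$105,603.22

Interest: R$718,038.00 × ((1 + 0.0115)^12 − 1) = R$718,038.00 × 0.1470719… = R$105,603.2212…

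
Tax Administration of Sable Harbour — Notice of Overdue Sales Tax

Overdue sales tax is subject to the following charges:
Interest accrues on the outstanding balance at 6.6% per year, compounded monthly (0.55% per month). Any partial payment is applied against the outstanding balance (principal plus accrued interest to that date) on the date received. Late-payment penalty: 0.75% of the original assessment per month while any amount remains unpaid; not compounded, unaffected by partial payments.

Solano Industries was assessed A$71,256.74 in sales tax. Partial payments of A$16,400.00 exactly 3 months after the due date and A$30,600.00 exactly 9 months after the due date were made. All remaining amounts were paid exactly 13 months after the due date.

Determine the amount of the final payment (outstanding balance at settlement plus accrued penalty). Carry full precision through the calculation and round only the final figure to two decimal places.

A$34,867.27

Balance at month 3: A$71,256.7400 × (1 + 0.0055)^3 = A$72,438.9546…
After A$16,400.00 payment: A$72,438.9546… − A$16,400.00 = A$56,038.9546…
Balance at month 9: A$56,038.9546… × (1 + 0.0055)^6 = A$57,913.8550…
After A$30,600.00 payment: A$57,913.8550… − A$30,600.00 = A$27,313.8550…
Balance at month 13: A$27,313.8550… × (1 + 0.0055)^4 = A$27,919.7355…
Penalty: 13 × 0.75% × A$71,256.74 = A$6,947.53…
Final settlement = outstanding balance + penalty = A$27,919.7355… + A$6,947.53… = A$34,867.27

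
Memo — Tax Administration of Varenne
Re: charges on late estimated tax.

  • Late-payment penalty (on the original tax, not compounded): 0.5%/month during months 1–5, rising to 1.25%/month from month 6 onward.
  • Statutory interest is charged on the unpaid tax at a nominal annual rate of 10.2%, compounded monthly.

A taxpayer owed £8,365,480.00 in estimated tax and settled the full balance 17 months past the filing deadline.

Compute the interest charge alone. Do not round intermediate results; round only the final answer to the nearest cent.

Interest (10.2%/yr ÷ 12 = 0.85%/month): £8,365,480.00 × ((1 + 0.0085)^17 − 1) = £1,294,610.7998…

£1,294,610.80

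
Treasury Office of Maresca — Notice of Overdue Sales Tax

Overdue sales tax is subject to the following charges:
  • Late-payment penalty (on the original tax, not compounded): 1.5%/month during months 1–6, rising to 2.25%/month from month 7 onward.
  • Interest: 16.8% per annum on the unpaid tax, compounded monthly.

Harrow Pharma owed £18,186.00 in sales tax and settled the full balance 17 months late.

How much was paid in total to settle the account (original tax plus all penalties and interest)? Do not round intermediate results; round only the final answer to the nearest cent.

£29,172.47

Penalty, months 1–6: 6 × 1.5% × £18,186.00 = £1,636.74
Penalty, months 7–17: 11 × 2.25% × £18,186.00 = £4,501.04…
Interest (16.8%/yr ÷ 12 = 1.4%/month): £18,186.00 × ((1 + 0.014)^17 − 1) = £4,848.6926…
Total = £18,186.00 + £6,137.7750 + £4,848.6926… = £29,172.47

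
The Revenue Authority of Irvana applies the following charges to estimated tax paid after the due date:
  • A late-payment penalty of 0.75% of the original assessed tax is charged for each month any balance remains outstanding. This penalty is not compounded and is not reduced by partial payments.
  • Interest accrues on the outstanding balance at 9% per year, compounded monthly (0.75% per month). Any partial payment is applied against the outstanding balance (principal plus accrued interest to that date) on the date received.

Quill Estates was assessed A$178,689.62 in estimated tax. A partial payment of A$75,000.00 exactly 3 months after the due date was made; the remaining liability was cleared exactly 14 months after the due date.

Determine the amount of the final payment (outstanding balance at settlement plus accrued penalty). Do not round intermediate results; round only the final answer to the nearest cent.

Balance at month 3: A$178,689.6200 × (1 + 0.0075)^3 = A$182,740.3657…
After A$75,000.00 payment: A$182,740.3657… − A$75,000.00 = A$107,740.3657…
Balance at month 14: A$107,740.3657… × (1 + 0.0075)^11 = A$116,969.8811…
Penalty: 14 × 0.75% × A$178,689.62 = A$18,762.41…
Final settlement = outstanding balance + penalty = A$116,969.8811… + A$18,762.41… = A$135,732.29

A$135,732.29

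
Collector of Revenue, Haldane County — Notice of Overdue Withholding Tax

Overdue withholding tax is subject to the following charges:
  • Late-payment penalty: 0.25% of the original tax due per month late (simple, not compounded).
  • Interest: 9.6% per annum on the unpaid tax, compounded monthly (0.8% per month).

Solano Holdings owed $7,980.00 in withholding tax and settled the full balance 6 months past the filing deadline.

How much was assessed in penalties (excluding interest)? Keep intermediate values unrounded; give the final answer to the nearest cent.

Late-payment penalty: 6 × 0.25% × $7,980.00 = $119.70

$119.70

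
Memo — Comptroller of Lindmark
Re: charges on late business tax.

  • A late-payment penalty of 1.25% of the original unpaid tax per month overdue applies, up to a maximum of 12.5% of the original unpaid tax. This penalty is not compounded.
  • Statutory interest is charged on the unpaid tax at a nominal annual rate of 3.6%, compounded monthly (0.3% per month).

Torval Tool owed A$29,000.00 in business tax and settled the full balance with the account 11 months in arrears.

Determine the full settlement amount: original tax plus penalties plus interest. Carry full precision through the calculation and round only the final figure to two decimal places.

Penalty (uncapped): 11 × 1.25% × A$29,000.00 = A$3,987.50; cap = 12.5% × A$29,000.00 = A$3,625.00 → penalty = A$3,625.00
Interest: A$29,000.00 × ((1 + 0.003)^11 − 1) = A$29,000.00 × 0.0334995… = A$971.4850…
Total = A$29,000.00 + A$3,625.0000 + A$971.4850… = A$33,596.48

A$33,596.48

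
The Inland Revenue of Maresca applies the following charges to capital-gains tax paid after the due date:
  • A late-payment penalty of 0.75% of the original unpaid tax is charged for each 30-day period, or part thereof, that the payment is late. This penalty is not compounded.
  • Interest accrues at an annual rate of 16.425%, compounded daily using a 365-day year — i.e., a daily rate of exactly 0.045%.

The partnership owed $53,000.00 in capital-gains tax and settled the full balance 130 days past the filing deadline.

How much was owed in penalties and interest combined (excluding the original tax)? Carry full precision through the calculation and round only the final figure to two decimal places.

Penalty periods: ⌈130/30⌉ = 5; penalty = 5 × 0.75% × $53,000.00 = $1,987.50
Interest: $53,000.00 × ((1 + 0.00045)^130 − 1) = $53,000.00 × 0.06023103… = $3,192.2448…
Penalties + interest = $1,987.5000 + $3,192.2448… = $5,179.74

$5,179.74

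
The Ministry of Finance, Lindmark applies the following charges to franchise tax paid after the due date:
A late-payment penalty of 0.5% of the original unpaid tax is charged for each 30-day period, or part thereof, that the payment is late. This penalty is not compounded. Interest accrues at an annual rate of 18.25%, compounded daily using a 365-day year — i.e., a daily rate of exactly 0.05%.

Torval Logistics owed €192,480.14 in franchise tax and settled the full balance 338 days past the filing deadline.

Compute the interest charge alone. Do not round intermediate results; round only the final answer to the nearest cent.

€35,429.84

Interest: €192,480.14 × ((1 + 0.0005)^338 − 1) = €192,480.14 × 0.18407013… = €35,429.8439…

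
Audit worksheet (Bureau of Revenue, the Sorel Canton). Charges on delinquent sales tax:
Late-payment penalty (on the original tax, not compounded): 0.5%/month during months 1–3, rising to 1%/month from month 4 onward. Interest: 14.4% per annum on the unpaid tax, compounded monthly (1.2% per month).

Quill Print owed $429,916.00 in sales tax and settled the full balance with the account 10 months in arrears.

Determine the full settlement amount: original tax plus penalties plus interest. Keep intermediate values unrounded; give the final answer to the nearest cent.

Penalty, months 1–3: 3 × 0.5% × $429,916.00 = $6,448.74
Penalty, months 4–10: 7 × 1% × $429,916.00 = $30,094.12
Interest: $429,916.00 × ((1 + 0.012)^10 − 1) = $429,916.00 × 0.1266918… = $54,466.8224…
Total = $429,916.00 + $36,542.8600 + $54,466.8224… = $520,925.68

$520,925.68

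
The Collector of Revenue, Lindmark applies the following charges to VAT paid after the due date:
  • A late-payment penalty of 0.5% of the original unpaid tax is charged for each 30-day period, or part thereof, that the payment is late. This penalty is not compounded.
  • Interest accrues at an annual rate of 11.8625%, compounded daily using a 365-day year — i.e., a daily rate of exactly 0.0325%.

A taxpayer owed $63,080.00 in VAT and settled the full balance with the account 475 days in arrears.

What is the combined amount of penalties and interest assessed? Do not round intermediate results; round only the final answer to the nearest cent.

$15,574.40

Penalty periods: ⌈475/30⌉ = 16; penalty = 16 × 0.5% × $63,080.00 = $5,046.40
Interest: $63,080.00 × ((1 + 0.000325)^475 − 1) = $63,080.00 × 0.16689914… = $10,527.9975…
Penalties + interest = $5,046.4000 + $10,527.9975… = $15,574.40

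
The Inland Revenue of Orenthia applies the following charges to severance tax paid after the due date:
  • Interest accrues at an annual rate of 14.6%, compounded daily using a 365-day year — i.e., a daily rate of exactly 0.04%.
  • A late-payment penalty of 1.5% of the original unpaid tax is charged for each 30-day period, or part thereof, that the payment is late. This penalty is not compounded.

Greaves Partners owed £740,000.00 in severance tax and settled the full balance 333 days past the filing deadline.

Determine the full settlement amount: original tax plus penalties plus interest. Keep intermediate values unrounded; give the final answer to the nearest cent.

£978,611.55

Penalty periods: ⌈333/30⌉ = 12; penalty = 12 × 1.5% × £740,000.00 = £133,200.00
Interest: £740,000.00 × ((1 + 0.0004)^333 − 1) = £740,000.00 × 0.14244804… = £105,411.5526…
Total = £740,000.00 + £133,200.0000 + £105,411.5526… = £978,611.55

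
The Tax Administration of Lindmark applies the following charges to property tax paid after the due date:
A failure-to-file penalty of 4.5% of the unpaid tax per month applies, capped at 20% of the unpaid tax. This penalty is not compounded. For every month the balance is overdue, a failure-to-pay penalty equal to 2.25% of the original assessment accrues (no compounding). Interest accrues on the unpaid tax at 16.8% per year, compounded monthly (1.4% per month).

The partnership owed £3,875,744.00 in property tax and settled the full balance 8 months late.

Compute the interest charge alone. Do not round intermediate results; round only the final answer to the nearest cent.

Interest: £3,875,744.00 × ((1 + 0.014)^8 − 1) = £3,875,744.00 × 0.1176444… = £455,959.5133…

£455,959.51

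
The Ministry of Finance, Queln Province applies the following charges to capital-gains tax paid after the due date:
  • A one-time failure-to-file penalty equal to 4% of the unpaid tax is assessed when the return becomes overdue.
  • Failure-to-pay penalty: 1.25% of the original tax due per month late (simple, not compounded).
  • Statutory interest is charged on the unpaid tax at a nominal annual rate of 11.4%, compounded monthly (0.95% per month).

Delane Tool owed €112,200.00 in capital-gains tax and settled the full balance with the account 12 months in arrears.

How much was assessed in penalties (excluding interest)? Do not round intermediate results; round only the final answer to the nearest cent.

Failure-to-file penalty: 4% × €112,200.00 = €4,488.00
Failure-to-pay penalty: 12 × 1.25% × €112,200.00 = €16,830.00
Total penalty = €4,488.00 + €16,830.00 = €21,318.00

€21,318.00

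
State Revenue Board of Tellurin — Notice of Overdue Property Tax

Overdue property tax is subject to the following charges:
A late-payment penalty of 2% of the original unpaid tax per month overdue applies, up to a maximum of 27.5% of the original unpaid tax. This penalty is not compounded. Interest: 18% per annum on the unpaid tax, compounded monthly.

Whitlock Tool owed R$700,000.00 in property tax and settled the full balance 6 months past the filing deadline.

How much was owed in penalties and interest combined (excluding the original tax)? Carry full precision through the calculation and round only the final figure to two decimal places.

Penalty: 6 × 2% × R$700,000.00 = R$84,000.00 (below the 27.5% cap of R$192,500.00)
Interest (18%/yr ÷ 12 = 1.5%/month): R$700,000.00 × ((1 + 0.015)^6 − 1) = R$65,410.2848…
Penalties + interest = R$84,000.0000 + R$65,410.2848… = R$149,410.28

R$149,410.28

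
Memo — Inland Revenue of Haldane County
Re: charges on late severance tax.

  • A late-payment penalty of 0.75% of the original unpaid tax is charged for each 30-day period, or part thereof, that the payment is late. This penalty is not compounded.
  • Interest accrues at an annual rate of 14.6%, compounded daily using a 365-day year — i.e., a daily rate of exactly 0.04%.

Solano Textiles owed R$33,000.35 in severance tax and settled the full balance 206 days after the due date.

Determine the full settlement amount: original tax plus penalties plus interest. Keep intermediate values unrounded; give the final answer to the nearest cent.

Penalty periods: ⌈206/30⌉ = 7; penalty = 7 × 0.75% × R$33,000.35 = R$1,732.52…
Interest: R$33,000.35 × ((1 + 0.0004)^206 − 1) = R$33,000.35 × 0.08587219… = R$2,833.8123…
Total = R$33,000.35 + R$1,732.5184… + R$2,833.8123… = R$37,566.68

R$37,566.68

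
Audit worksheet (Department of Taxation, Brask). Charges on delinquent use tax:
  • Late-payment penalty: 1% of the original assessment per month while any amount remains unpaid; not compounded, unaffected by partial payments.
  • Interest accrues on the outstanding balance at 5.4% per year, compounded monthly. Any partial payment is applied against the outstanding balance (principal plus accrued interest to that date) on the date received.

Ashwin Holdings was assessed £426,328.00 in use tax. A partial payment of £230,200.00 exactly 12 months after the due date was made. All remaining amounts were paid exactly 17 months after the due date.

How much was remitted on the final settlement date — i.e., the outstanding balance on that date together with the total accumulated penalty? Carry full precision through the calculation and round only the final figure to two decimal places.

£297,192.47

Monthly rate = 5.4% ÷ 12 = 0.45%
Balance at month 12: £426,328.0000 × (1 + 0.0045)^12 = £449,928.1333…
After £230,200.00 payment: £449,928.1333… − £230,200.00 = £219,728.1333…
Balance at month 17: £219,728.1333… × (1 + 0.0045)^5 = £224,716.7120…
Penalty: 17 × 1% × £426,328.00 = £72,475.76
Final settlement = outstanding balance + penalty = £224,716.7120… + £72,475.76 = £297,192.47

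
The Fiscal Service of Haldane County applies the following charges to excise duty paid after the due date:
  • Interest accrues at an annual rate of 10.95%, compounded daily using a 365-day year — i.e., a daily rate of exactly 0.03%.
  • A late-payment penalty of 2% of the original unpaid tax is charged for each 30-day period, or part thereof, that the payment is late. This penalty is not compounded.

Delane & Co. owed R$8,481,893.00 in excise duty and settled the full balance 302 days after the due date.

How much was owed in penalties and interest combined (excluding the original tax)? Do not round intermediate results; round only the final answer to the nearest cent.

Penalty periods: ⌈302/30⌉ = 11; penalty = 11 × 2% × R$8,481,893.00 = R$1,866,016.46
Interest: R$8,481,893.00 × ((1 + 0.0003)^302 − 1) = R$8,481,893.00 × 0.09481611… = R$804,220.0962…
Penalties + interest = R$1,866,016.4600 + R$804,220.0962… = R$2,670,236.56

R$2,670,236.56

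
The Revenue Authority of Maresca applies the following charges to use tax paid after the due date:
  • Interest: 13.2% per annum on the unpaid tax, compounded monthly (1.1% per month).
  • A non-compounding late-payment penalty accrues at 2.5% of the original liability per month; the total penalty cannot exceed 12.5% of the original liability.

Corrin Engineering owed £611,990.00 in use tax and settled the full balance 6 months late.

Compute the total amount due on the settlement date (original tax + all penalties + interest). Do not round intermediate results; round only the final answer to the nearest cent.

£730,007.28

Penalty (uncapped): 6 × 2.5% × £611,990.00 = £91,798.50; cap = 12.5% × £611,990.00 = £76,498.75 → penalty = £76,498.75
Interest: £611,990.00 × ((1 + 0.011)^6 − 1) = £611,990.00 × 0.0678418… = £41,518.5280…
Total = £611,990.00 + £76,498.7500 + £41,518.5280… = £730,007.28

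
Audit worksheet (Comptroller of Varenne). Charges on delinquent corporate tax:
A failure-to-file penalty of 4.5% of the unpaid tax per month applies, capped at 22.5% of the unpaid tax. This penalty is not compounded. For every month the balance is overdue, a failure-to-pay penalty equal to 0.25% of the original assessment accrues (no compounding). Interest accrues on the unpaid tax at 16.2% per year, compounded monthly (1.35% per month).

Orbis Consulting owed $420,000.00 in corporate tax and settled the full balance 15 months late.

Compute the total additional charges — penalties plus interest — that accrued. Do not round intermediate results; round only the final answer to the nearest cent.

$203,827.02

Failure-to-file: 15 × 4.5% × $420,000.00 = $283,500.00, capped at 22.5% × $420,000.00 = $94,500.00
Failure-to-pay penalty: 15 × 0.25% × $420,000.00 = $15,750.00
Interest: $420,000.00 × ((1 + 0.0135)^15 − 1) = $420,000.00 × 0.2228024… = $93,577.0234…
Penalties + interest = $110,250.0000 + $93,577.0234… = $203,827.02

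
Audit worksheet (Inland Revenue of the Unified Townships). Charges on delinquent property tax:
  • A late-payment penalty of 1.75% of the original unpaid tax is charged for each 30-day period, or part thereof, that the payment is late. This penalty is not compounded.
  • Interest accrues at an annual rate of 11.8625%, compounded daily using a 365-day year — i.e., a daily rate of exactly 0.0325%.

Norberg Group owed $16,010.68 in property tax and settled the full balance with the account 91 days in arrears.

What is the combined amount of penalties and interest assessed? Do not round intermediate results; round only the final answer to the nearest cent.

$1,601.26

Penalty periods: ⌈91/30⌉ = 4; penalty = 4 × 1.75% × $16,010.68 = $1,120.75…
Interest: $16,010.68 × ((1 + 0.000325)^91 − 1) = $16,010.68 × 0.03001173… = $480.5083…
Penalties + interest = $1,120.7476 + $480.5083… = $1,601.26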